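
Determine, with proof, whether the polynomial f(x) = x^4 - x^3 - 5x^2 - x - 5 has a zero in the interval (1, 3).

f(1) = -11 and f(3) = 1, which have opposite signs.
As a polynomial, f is continuous on every closed interval.
By the Intermediate Value Theorem, f takes the value 0 somewhere in the open interval.

Yes, f has a root in the interval.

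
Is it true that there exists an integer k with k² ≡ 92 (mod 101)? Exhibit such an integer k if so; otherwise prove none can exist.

k = 71 works: 71² = 5041, and 5041 − 92 = 4949 = 49·101.

k = 71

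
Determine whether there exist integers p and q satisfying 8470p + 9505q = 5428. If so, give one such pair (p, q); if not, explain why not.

There are no such integers.

gcd(8470, 9505) = 5, so every integer of the form 8470p + 9505q is a multiple of 5.
But 5428 is not a multiple of 5 (it leaves remainder 3).
Hence no integers p, q satisfy the equation.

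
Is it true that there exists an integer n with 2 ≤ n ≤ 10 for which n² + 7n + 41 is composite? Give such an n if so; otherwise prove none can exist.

n = 8

At n = 8: 8² + 7·8 + 41 = 161 = 7·23, which is composite.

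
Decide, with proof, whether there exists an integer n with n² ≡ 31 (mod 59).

Apply Euler's criterion with the prime 59: 31 is a quadratic residue iff 31^29 ≡ 1 (mod 59), and a non-residue iff it is ≡ −1.
Repeated squaring mod 59: 31^2 = 961 ≡ 17; 31^4 ≡ 17² = 289 ≡ 53; 31^8 ≡ 53² = 2809 ≡ 36; 31^16 ≡ 36² = 1296 ≡ 57.
Since 29 = 16 + 8 + 4 + 1, 31^29 ≡ 57 · 36 · 53 · 31; multiplying out mod 59: 57·36 = 2052 ≡ 46, then 46·53 = 2438 ≡ 19, then 19·31 = 589 ≡ 58. Thus 31^29 ≡ 58 ≡ −1 (mod 59).
By Euler's criterion 31 is a quadratic non-residue mod 59: no n satisfies n² ≡ 31 (mod 59).

There is no such integer.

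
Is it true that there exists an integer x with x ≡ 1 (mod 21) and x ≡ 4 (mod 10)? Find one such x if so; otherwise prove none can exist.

x = 64

gcd(21, 10) = 1, so the Chinese Remainder Theorem guarantees exactly one residue class mod 210 satisfying both.
Write x = 1 + 21t and require 1 + 21t ≡ 4 (mod 10), i.e. 21t ≡ 3 (mod 10).
21 ≡ 1 (mod 10), so this reads 1t ≡ 3 (mod 10). So t ≡ 3 (mod 10).
With t = 3: x = 1 + 21·3 = 64.
Indeed 64 ≡ 1 (mod 21) and 64 ≡ 4 (mod 10).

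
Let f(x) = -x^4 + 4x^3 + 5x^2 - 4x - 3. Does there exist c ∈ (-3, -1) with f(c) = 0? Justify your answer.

Yes, f has a root in the interval.

f(-3) = -135 and f(-1) = 1, which have opposite signs.
Since f is a polynomial it is continuous on [-3, -1].
By the Intermediate Value Theorem f must vanish at some point of (-3, -1).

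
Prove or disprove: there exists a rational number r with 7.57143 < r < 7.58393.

Look for a denominator N such that an integer falls strictly between N·7.57143 and N·7.58393. N = 12 works: 12·7.57143 = 90.85716 < 91 < 91.00716 = 12·7.58393.
Dividing back, 7.57143 < 91/12 < 7.58393, and 91/12 is rational.

r = 91/12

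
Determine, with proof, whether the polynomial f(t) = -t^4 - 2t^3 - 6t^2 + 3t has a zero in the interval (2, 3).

f has no root in that interval.

f(2) = -50 and f(3) = -180, both negative, so a sign-change argument is unavailable; we show f keeps this sign on the whole interval.
Substitute t = 2 + u, where 0 < u < 1 on the interval. Expanding, f(2 + u) = -u^4 - 10u^3 - 42u^2 - 77u - 50.
All 5 nonzero coefficients of this polynomial in u are negative; hence for u > 0 the value is a sum of negative terms (the constant -50 among them).
So f is strictly negative on (2, 3); no root exists in the interval.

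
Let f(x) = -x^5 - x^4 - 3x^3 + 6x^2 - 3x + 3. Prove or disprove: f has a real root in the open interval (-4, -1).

No such root exists.

The endpoint values f(-4) = 1071 and f(-1) = 15 are both positive. Claim: f(x) > 0 for every x in (-4, -1).
Shift to the endpoint -1: with x = -1 − u (0 < u < 3), one computes f(-1 − u) = u^5 + 4u^4 + 9u^3 + 19u^2 + 25u + 15.
All 6 nonzero coefficients of this polynomial in u are positive; hence for u > 0 the value is a sum of positive terms (the constant 15 among them).
So f is strictly positive on (-4, -1); no root exists in the interval.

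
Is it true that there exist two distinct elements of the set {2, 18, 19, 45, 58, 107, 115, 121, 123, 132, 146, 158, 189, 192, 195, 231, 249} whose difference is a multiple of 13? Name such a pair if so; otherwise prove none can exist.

Yes: 2 and 132.

Reduce each element mod 13: 2↦2, 18↦5, 19↦6, 45↦6, 58↦6, 107↦3, 115↦11, 121↦4, 123↦6, 132↦2, 146↦3, 158↦2, 189↦7, 192↦10, 195↦0, 231↦10, 249↦2. The residue 2 repeats (at 2 and 132), and 132 − 2 = 130 = 10·13.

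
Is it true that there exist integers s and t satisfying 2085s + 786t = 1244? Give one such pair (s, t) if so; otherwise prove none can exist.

No, no such integers exist.

Any value of 2085s + 786t is a multiple of gcd(2085, 786) = 3.
However 1244 leaves remainder 2 on division by 3.
So the equation is unsolvable over ℤ.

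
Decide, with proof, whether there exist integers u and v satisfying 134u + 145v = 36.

Since gcd(134, 145) = 1, every integer is an integer combination of 134 and 145.
Run the Euclidean algorithm on 145 and 134: 145 = 1·134 + 11, 134 = 12·11 + 2, 11 = 5·2 + 1, 2 = 2·1 + 0.
Back-substituting, 1 = 11 − 5·2 = 11 − 5·(134 − 12·11) = −5·134 + 61·11 = −5·134 + 61·(145 − 1·134) = 61·145 − 66·134; that is, 134·(-66) + 145·61 = 1.
Times 36: 134·(-2376) + 145·2196 = 36, so (-2376, 2196) solves it.
The general solution is u = -2376 + 145k, v = 2196 − 134k; taking k = 17 gives the smaller pair u = 89, v = -82.
Check: 134·89 + 145·(-82) = 11926 − 11890 = 36. ✓

u = 89, v = -82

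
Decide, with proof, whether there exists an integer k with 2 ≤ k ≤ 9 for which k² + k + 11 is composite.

No, no such integer k in that range exists.

The values for k = 2, 3, …, 9 are 17, 23, 31, 41, 53, 67, 83, 101, and each of these is prime.
So no value in the range makes the expression composite.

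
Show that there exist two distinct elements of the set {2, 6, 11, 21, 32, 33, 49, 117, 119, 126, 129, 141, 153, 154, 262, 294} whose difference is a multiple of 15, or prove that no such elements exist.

Reduce each element mod 15: 2↦2, 6↦6, 11↦11, 21↦6, 32↦2, 33↦3, 49↦4, 117↦12, 119↦14, 126↦6, 129↦9, 141↦6, 153↦3, 154↦4, 262↦7, 294↦9. The residue 2 repeats (at 2 and 32), and 32 − 2 = 30 = 2·15.

2 and 32 are such a pair.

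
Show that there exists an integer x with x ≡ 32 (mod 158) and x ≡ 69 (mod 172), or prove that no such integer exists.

Both moduli are multiples of 2 = gcd(158, 172), so any solution would satisfy x ≡ 32 and x ≡ 69 modulo 2 simultaneously.
However 32 ≡ 0 and 69 ≡ 1 (mod 2), and 0 ≠ 1.
Therefore no such x exists.

There is no such integer.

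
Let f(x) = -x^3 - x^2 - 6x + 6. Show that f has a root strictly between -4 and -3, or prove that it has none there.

No.

Evaluate at the endpoints: f(-4) = 78, f(-3) = 42 — same sign (positive).
f'(x) = -3x^2 - 2x - 6 has discriminant (-2)² − 4·(-3)·(-6) = -68 < 0, so f' has no real roots and is negative for every real x.
So f is strictly decreasing; between -4 and -3 its values lie between f(-4) = 78 and f(-3) = 42, all positive. Therefore f has no root in (-4, -3).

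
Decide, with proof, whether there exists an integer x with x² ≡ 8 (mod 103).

x = 27

Take x = 27. Then 27² = 729 = 7·103 + 8, so 27² ≡ 8 (mod 103).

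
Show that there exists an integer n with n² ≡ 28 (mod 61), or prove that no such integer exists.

61 is prime, so by Euler's criterion 28 is a square mod 61 iff 28^((61−1)/2) = 28^30 ≡ 1 (mod 61).
Squaring successively (mod 61): 28^2 = 784 ≡ 52; 28^4 ≡ 52² = 2704 ≡ 20; 28^8 ≡ 20² = 400 ≡ 34; 28^16 ≡ 34² = 1156 ≡ 58.
Since 30 = 16 + 8 + 4 + 2, 28^30 ≡ 58 · 34 · 20 · 52; multiplying out mod 61: 58·34 = 1972 ≡ 20, then 20·20 = 400 ≡ 34, then 34·52 = 1768 ≡ 60. Thus 28^30 ≡ 60 ≡ −1 (mod 61).
By Euler's criterion 28 is a quadratic non-residue mod 61: no n satisfies n² ≡ 28 (mod 61).

No, no such integer exists.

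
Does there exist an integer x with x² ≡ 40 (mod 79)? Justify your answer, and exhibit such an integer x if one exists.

x = 44 works: 44² = 1936, and 1936 − 40 = 1896 = 24·79.

x = 44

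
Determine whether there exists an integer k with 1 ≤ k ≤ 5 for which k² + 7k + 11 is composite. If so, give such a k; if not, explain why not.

k = 4

At k = 4: 4² + 7·4 + 11 = 55 = 5·11, which is composite.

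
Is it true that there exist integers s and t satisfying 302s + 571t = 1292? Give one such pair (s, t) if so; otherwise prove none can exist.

302 and 571 are coprime, so 302s + 571t ranges over all of ℤ.
Dividing repeatedly: 571 = 1·302 + 269, 302 = 1·269 + 33, 269 = 8·33 + 5, 33 = 6·5 + 3, 5 = 1·3 + 2, 3 = 1·2 + 1, 2 = 2·1 + 0.
Working back up the chain: 1 = 3 − 1·2 = 3 − (5 − 1·3) = −5 + 2·3 = −5 + 2·(33 − 6·5) = 2·33 − 13·5 = 2·33 − 13·(269 − 8·33) = −13·269 + 106·33 = −13·269 + 106·(302 − 1·269) = 106·302 − 119·269 = 106·302 − 119·(571 − 1·302) = −119·571 + 225·302. So 302·225 + 571·(-119) = 1.
Scaling by 1292 gives the particular solution (s, t) = (290700, -153748).
The general solution is s = 290700 + 571k, t = -153748 − 302k; taking k = -509 gives the smaller pair s = 61, t = -30.
Check: 302·61 + 571·(-30) = 18422 − 17130 = 1292. ✓

s = 61, t = -30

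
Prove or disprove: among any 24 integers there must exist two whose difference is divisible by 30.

No; for instance {58, 59, 60, 61, 62, 63, 64, 65, 66, 67, 68, 69, 70, 71, 72, 73, 74, 75, 76, 77, 78, 79, 80, 81} is a counterexample.

Try 24 consecutive integers, 58, 59, …, 81. Their remainders mod 30 are 28, 29, 0, 1, 2, 3, 4, 5, 6, 7, 8, 9, 10, 11, 12, 13, 14, 15, 16, 17, 18, 19, 20, 21 — pairwise different, as any 24 ≤ 30 consecutive integers have distinct residues.
The differences between them range over 1, …, 23, none of which is divisible by 30.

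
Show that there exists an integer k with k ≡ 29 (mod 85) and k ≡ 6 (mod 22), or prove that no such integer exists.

Since 85 and 22 share no common factor, CRT says the pair of congruences has a solution (unique mod 1870).
Any solution of the first congruence is k = 29 + 85t; substituting into the second, 85t ≡ 6 − 29 ≡ 21 (mod 22).
85 ≡ 19 (mod 22), so this reads 19t ≡ 21 (mod 22). Since 19·7 = 133 = 6·22 + 1, the inverse of 19 mod 22 is 7.
Multiplying by 7: t ≡ 7·21 = 147 ≡ 15 (mod 22).
Taking t = 15 gives k = 29 + 85·15 = 1304.
Verify: 1304 = 15·85 + 29 and 1304 = 59·22 + 6. ✓

k = 1304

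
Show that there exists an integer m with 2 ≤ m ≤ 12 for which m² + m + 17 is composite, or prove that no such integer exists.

The values for m = 2, 3, …, 12 are 23, 29, 37, 47, 59, 73, 89, 107, 127, 149, 173, and each of these is prime.
So no value in the range makes the expression composite.

There is no such integer m in that range.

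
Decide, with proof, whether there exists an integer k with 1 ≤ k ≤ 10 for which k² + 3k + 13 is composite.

k = 9

At k = 9: 9² + 3·9 + 13 = 121 = 11·11, which is composite.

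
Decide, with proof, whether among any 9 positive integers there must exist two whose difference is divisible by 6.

Yes, this is always true.

There are exactly 6 possible remainders on division by 6.
Since 9 > 6, two of the 9 integers must share a residue class by the pigeonhole principle; call them a and b.
Equal remainders mean a − b ≡ 0 (mod 6), so 6 divides their difference.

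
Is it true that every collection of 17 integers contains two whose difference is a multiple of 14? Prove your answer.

True.

Partition the integers by their residue mod 14; there are 14 classes.
Since 17 > 14, two of the 17 integers must share a residue class by the pigeonhole principle; call them a and b.
Equal remainders mean a − b ≡ 0 (mod 14), so 14 divides their difference.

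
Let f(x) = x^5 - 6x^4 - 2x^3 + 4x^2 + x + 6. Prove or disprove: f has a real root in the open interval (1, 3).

f(1) = 4 and f(3) = -252, which have opposite signs.
Since f is a polynomial it is continuous on [1, 3].
By the Intermediate Value Theorem f must vanish at some point of (1, 3).

Such a root exists.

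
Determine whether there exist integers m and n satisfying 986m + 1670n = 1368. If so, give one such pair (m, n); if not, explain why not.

gcd(986, 1670) = 2, and 2 divides 1368, so integer solutions exist.
Dividing through by 2 reduces the equation to 493m + 835n = 684.
Euclidean algorithm: 835 = 1·493 + 342, 493 = 1·342 + 151, 342 = 2·151 + 40, 151 = 3·40 + 31, 40 = 1·31 + 9, 31 = 3·9 + 4, 9 = 2·4 + 1, 4 = 4·1 + 0.
Unwinding: 1 = 9 − 2·4 = 9 − 2·(31 − 3·9) = −2·31 + 7·9 = −2·31 + 7·(40 − 1·31) = 7·40 − 9·31 = 7·40 − 9·(151 − 3·40) = −9·151 + 34·40 = −9·151 + 34·(342 − 2·151) = 34·342 − 77·151 = 34·342 − 77·(493 − 1·342) = −77·493 + 111·342 = −77·493 + 111·(835 − 1·493) = 111·835 − 188·493, i.e. 493·(-188) + 835·111 = 1.
Scaling by 684 gives the particular solution (m, n) = (-128592, 75924).
Shifting by a multiple of (835, −493) keeps it a solution: m = -128592 + 155·835 = 833, n = 75924 − 155·493 = -491.
Indeed 986·833 + 1670·(-491) = 821338 − 819970 = 1368.

m = 833, n = -491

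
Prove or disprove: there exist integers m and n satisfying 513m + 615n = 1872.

m = 54, n = -42

Every value of 513m + 615n is a multiple of gcd(513, 615) = 3; since 3 ∣ 1872, solutions exist.
Dividing through by 3 reduces the equation to 171m + 205n = 624.
Run the Euclidean algorithm on 205 and 171: 205 = 1·171 + 34, 171 = 5·34 + 1, 34 = 34·1 + 0.
Working back up the chain: 1 = 171 − 5·34 = 171 − 5·(205 − 1·171) = −5·205 + 6·171. So 171·6 + 205·(-5) = 1.
Scaling by 624 gives the particular solution (m, n) = (3744, -3120).
Subtracting 18·205 from m and adding 18·171 to n gives the tidier solution (54, -42).
Indeed 513·54 + 615·(-42) = 27702 − 25830 = 1872.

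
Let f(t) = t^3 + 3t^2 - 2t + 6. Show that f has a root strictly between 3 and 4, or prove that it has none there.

The endpoint values f(3) = 54 and f(4) = 110 are both positive. Claim: f(t) > 0 for every t in (3, 4).
Shift to the endpoint 3: with t = 3 + u (0 < u < 1), one computes f(3 + u) = u^3 + 12u^2 + 43u + 54.
All 4 nonzero coefficients of this polynomial in u are positive; hence for u > 0 the value is a sum of positive terms (the constant 54 among them).
So f is strictly positive on (3, 4); no root exists in the interval.

f has no root in that interval.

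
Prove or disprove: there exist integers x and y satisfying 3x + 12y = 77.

No such integers exist.

gcd(3, 12) = 3, so every integer of the form 3x + 12y is a multiple of 3.
But 77 is not a multiple of 3 (it leaves remainder 2).
Hence no integers x, y satisfy the equation.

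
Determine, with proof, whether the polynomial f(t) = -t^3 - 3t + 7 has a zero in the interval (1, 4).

Such a root exists.

f(1) = 3 and f(4) = -69, which have opposite signs.
Since f is a polynomial it is continuous on [1, 4].
By the Intermediate Value Theorem f must vanish at some point of (1, 4).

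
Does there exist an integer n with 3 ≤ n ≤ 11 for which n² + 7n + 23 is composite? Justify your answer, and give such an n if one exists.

At n = 7: 7² + 7·7 + 23 = 121 = 11·11, which is composite.

n = 7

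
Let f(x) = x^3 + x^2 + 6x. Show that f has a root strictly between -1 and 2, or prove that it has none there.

f(-1) = -6 and f(2) = 24, which have opposite signs.
Since f is a polynomial it is continuous on [-1, 2].
By the Intermediate Value Theorem, f takes the value 0 somewhere in the open interval.

Such a root exists.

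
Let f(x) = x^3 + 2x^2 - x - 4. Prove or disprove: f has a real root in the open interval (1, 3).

f(1) = -2 and f(3) = 38, which have opposite signs.
f is continuous everywhere (it is a polynomial), in particular on [1, 3].
By the Intermediate Value Theorem, f takes the value 0 somewhere in the open interval.

Such a root exists.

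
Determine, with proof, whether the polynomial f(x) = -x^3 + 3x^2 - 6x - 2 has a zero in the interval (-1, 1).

Yes, f has a root in the interval.

f(-1) = 8 and f(1) = -6, which have opposite signs.
As a polynomial, f is continuous on every closed interval.
By the Intermediate Value Theorem f must vanish at some point of (-1, 1).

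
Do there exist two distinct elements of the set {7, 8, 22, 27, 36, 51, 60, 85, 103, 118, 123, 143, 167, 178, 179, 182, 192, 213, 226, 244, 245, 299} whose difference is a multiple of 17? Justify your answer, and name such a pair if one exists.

7 mod 17 = 7 and 143 mod 17 = 7, so 143 − 7 = 136 = 8·17.

The pair (7, 143) works.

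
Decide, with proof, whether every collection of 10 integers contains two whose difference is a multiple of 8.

There are exactly 8 possible remainders on division by 8.
Since 10 > 8, two of the 10 integers must share a residue class by the pigeonhole principle; call them a and b.
Equal remainders mean a − b ≡ 0 (mod 8), so 8 divides their difference.

Yes, this is always true.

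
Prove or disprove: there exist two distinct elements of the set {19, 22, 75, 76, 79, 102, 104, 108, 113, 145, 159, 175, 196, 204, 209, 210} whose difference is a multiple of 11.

Yes: 22 and 209.

Both 22 and 209 leave remainder 0 on division by 11; their difference 187 = 17·11 is a multiple of 11.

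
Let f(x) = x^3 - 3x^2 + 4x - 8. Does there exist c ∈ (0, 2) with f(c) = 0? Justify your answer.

f(0) = -8 and f(2) = -4, both negative.
The derivative f'(x) = 3x^2 - 6x + 4 is a quadratic with discriminant (-6)² − 4·3·4 = -12 < 0; it never vanishes, so it is always positive (sign of the leading coefficient).
So f is strictly increasing; between 0 and 2 its values lie between f(0) = -8 and f(2) = -4, all negative. Therefore f has no root in (0, 2).

No such root exists.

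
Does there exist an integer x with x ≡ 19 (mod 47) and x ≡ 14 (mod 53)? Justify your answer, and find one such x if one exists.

x = 2134

Since 47 and 53 share no common factor, CRT says the pair of congruences has a solution (unique mod 2491).
Any solution of the first congruence is x = 19 + 47t; substituting into the second, 47t ≡ 14 − 19 ≡ 48 (mod 53).
To invert 47 modulo 53: 53 = 1·47 + 6, 47 = 7·6 + 5, 6 = 1·5 + 1, 5 = 5·1 + 0, and unwinding, 1 = 6 − 1·5 = 6 − (47 − 7·6) = −47 + 8·6 = −47 + 8·(53 − 1·47) = 8·53 − 9·47. Thus 47⁻¹ ≡ -9 ≡ 44 (mod 53).
Multiplying by 44: t ≡ 44·48 = 2112 ≡ 45 (mod 53).
Taking t = 45 gives x = 19 + 47·45 = 2134.
Verify: 2134 = 45·47 + 19 and 2134 = 40·53 + 14. ✓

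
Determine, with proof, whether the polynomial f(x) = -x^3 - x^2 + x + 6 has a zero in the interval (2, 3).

f(2) = -4 and f(3) = -27, both negative, so a sign-change argument is unavailable; we show f keeps this sign on the whole interval.
Substitute x = 2 + u, where 0 < u < 1 on the interval. Expanding, f(2 + u) = -u^3 - 7u^2 - 15u - 4.
The nonzero coefficients here are all negative, so for u > 0 every term is negative (or zero), and the constant term -4 is strictly negative.
Therefore f(x) < 0 throughout (2, 3), and f has no zero there.

f has no root in that interval.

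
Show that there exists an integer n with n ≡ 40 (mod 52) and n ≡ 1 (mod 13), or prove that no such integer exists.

gcd(52, 13) = 13. A simultaneous solution exists iff 40 ≡ 1 (mod 13); here 40 mod 13 = 1 = 1 mod 13, so it does.
The smallest candidate n = 40 works directly: 40 ≡ 1 (mod 13).
Verify: 40 = 0·52 + 40 and 40 = 3·13 + 1. ✓

n = 40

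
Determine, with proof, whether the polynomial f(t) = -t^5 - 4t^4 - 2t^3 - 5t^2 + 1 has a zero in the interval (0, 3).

Such a root exists.

f(0) = 1 and f(3) = -665, which have opposite signs.
As a polynomial, f is continuous on every closed interval.
By the Intermediate Value Theorem f must vanish at some point of (0, 3).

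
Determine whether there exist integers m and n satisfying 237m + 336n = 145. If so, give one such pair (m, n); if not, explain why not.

Both 237 and 336 are divisible by gcd(237, 336) = 3, hence so is any combination 237m + 336n.
But 145 = 3·48 + 1, so 3 ∤ 145.
Therefore 237m + 336n = 145 has no solution in integers.

No, no such integers exist.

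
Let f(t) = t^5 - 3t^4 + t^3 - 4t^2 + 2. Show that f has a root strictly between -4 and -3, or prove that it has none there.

No.

The endpoint values f(-4) = -1918 and f(-3) = -547 are both negative. Claim: f(t) < 0 for every t in (-4, -3).
Substitute t = -3 − u, where 0 < u < 1 on the interval. Expanding, f(-3 − u) = -u^5 - 18u^4 - 127u^3 - 445u^2 - 780u - 547.
All 6 nonzero coefficients of this polynomial in u are negative; hence for u > 0 the value is a sum of negative terms (the constant -547 among them).
So f is strictly negative on (-4, -3); no root exists in the interval.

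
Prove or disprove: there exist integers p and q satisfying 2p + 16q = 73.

No such integers exist.

gcd(2, 16) = 2, so every integer of the form 2p + 16q is a multiple of 2.
However 73 leaves remainder 1 on division by 2.
Hence no integers p, q satisfy the equation.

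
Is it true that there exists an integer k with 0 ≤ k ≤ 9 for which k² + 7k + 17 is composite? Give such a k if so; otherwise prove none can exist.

k = 6

At k = 6: 6² + 7·6 + 17 = 95 = 5·19, which is composite.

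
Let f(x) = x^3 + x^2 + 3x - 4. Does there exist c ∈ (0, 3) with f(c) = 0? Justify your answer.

Yes, such a c exists.

f(0) = -4 and f(3) = 41, which have opposite signs.
f is continuous everywhere (it is a polynomial), in particular on [0, 3].
So by the Intermediate Value Theorem there is a c strictly between 0 and 3 with f(c) = 0.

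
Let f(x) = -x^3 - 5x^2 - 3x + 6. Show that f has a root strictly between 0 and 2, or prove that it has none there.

f(0) = 6 and f(2) = -28, which have opposite signs.
f is continuous everywhere (it is a polynomial), in particular on [0, 2].
By the Intermediate Value Theorem f must vanish at some point of (0, 2).

Yes, f has a root in the interval.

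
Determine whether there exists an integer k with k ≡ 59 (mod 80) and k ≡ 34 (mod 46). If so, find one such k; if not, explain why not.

Reduce both congruences modulo 2, which divides 80 and 46: they say k ≡ 59 (mod 2) and k ≡ 34 (mod 2).
These are incompatible: 59 − 34 = 25 is not divisible by 2.
Hence the system has no solution.

No, no such integer exists.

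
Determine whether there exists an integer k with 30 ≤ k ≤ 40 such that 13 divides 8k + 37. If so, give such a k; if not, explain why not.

k = 36 works, since 8·36 + 37 = 325 = 25·13.

k = 36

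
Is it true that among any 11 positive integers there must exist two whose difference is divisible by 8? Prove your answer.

True.

There are exactly 8 possible remainders on division by 8.
Placing 11 integers into 8 classes, some class receives at least two — say a and b.
Their difference a − b is then a multiple of 8.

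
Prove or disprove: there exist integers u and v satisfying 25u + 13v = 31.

25 and 13 are coprime, so 25u + 13v ranges over all of ℤ.
Dividing repeatedly: 25 = 1·13 + 12, 13 = 1·12 + 1, 12 = 12·1 + 0.
Back-substituting, 1 = 13 − 1·12 = 13 − (25 − 1·13) = −25 + 2·13; that is, 25·(-1) + 13·2 = 1.
Scaling by 31 gives the particular solution (u, v) = (-31, 62).
Adding 3·13 to u and subtracting 3·25 from v gives the tidier solution (8, -13).
Indeed 25·8 + 13·(-13) = 200 − 169 = 31.

u = 8, v = -13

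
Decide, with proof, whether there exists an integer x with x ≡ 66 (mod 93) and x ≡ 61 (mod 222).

gcd(93, 222) = 3. If x ≡ 66 (mod 93) and x ≡ 61 (mod 222), then x ≡ 66 (mod 3) and x ≡ 61 (mod 3).
These are incompatible: 66 − 61 = 5 is not divisible by 3.
So no integer satisfies both congruences.

No, no such integer exists.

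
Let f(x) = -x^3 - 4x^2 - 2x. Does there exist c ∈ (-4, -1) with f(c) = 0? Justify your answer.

Yes, such a c exists.

f(-4) = 8 and f(-1) = -1, which have opposite signs.
f is continuous everywhere (it is a polynomial), in particular on [-4, -1].
The Intermediate Value Theorem then guarantees some c ∈ (-4, -1) with f(c) = 0.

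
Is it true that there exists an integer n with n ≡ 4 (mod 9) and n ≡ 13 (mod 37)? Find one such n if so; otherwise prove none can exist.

n = 13

The moduli 9 and 37 are coprime, so by the Chinese Remainder Theorem a unique solution modulo 333 exists.
Write n = 4 + 9t and require 4 + 9t ≡ 13 (mod 37), i.e. 9t ≡ 9 (mod 37).
Note 9·33 = 297 ≡ 1 (mod 37) (as 297 − 1 = 8·37), so 9⁻¹ ≡ 33.
Therefore t ≡ 33·9 = 297 ≡ 1 (mod 37).
With t = 1: n = 4 + 9·1 = 13.
Verify: 13 = 1·9 + 4 and 13 = 0·37 + 13. ✓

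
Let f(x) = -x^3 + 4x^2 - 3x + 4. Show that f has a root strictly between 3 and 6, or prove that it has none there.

f(3) = 4 and f(6) = -86, which have opposite signs.
Since f is a polynomial it is continuous on [3, 6].
By the Intermediate Value Theorem f must vanish at some point of (3, 6).

Yes, f has a root in the interval.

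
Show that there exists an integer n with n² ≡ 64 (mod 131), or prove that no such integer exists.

Take n = 8. Then 8² = 64, and since 0 ≤ 64 < 131 this is already reduced: 8² ≡ 64 (mod 131).

n = 8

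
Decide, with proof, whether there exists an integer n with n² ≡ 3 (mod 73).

n = 21

Take n = 21. Then 21² = 441 = 6·73 + 3, so 21² ≡ 3 (mod 73).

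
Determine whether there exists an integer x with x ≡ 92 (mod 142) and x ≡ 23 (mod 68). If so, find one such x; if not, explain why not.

There is no such integer.

Both moduli are multiples of 2 = gcd(142, 68), so any solution would satisfy x ≡ 92 and x ≡ 23 modulo 2 simultaneously.
However 92 ≡ 0 and 23 ≡ 1 (mod 2), and 0 ≠ 1.
So no integer satisfies both congruences.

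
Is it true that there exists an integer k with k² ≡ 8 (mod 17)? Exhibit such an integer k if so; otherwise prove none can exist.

k = 5

k = 5 works: 5² = 25, and 25 − 8 = 17 = 1·17.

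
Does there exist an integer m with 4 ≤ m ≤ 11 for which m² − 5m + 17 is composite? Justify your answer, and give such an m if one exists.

There is no such integer m in that range.

The values for m = 4, 5, …, 11 are 13, 17, 23, 31, 41, 53, 67, 83, and each of these is prime.
So no value in the range makes the expression composite.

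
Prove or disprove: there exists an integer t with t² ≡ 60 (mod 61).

Take t = 50. Then 50² = 2500 = 40·61 + 60, so 50² ≡ 60 (mod 61).

t = 50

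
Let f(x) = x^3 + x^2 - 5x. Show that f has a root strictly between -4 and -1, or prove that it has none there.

f(-4) = -28 and f(-1) = 5, which have opposite signs.
As a polynomial, f is continuous on every closed interval.
By the Intermediate Value Theorem, f takes the value 0 somewhere in the open interval.

Such a root exists.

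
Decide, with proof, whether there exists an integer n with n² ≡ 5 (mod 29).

n = 18

n = 18 works: 18² = 324, and 324 − 5 = 319 = 11·29.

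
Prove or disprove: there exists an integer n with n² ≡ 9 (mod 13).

Take n = 10. Then 10² = 100 = 7·13 + 9, so 10² ≡ 9 (mod 13).

n = 10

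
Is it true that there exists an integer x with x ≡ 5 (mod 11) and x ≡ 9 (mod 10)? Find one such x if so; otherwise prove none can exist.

x = 49

gcd(11, 10) = 1, so the Chinese Remainder Theorem guarantees exactly one residue class mod 110 satisfying both.
Any solution of the first congruence is x = 5 + 11t; substituting into the second, 11t ≡ 9 − 5 ≡ 4 (mod 10).
11 ≡ 1 (mod 10), so this reads 1t ≡ 4 (mod 10). So t ≡ 4 (mod 10).
With t = 4: x = 5 + 11·4 = 49.
Check: 49 mod 11 = 5, 49 mod 10 = 9. ✓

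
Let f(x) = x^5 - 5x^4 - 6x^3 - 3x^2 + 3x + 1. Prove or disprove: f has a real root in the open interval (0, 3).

Such a root exists.

f(0) = 1 and f(3) = -341, which have opposite signs.
Since f is a polynomial it is continuous on [0, 3].
By the Intermediate Value Theorem, f takes the value 0 somewhere in the open interval.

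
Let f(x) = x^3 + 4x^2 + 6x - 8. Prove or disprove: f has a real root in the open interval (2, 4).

f has no root in that interval.

Evaluate at the endpoints: f(2) = 28, f(4) = 144 — same sign (positive).
The derivative f'(x) = 3x^2 + 8x + 6 is a quadratic with discriminant 8² − 4·3·6 = -8 < 0; it never vanishes, so it is always positive (sign of the leading coefficient).
So f is strictly increasing; between 2 and 4 its values lie between f(2) = 28 and f(4) = 144, all positive. Therefore f has no root in (2, 4).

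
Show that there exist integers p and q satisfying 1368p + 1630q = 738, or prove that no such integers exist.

p = 526, q = -441

Since gcd(1368, 1630) = 2 and 738 = 2·369, Bézout's identity guarantees a solution.
Dividing through by 2 reduces the equation to 684p + 815q = 369.
Dividing repeatedly: 815 = 1·684 + 131, 684 = 5·131 + 29, 131 = 4·29 + 15, 29 = 1·15 + 14, 15 = 1·14 + 1, 14 = 14·1 + 0.
Unwinding: 1 = 15 − 1·14 = 15 − (29 − 1·15) = −29 + 2·15 = −29 + 2·(131 − 4·29) = 2·131 − 9·29 = 2·131 − 9·(684 − 5·131) = −9·684 + 47·131 = −9·684 + 47·(815 − 1·684) = 47·815 − 56·684, i.e. 684·(-56) + 815·47 = 1.
Scaling by 369 gives the particular solution (p, q) = (-20664, 17343).
Shifting by a multiple of (815, −684) keeps it a solution: p = -20664 + 26·815 = 526, q = 17343 − 26·684 = -441.
Check: 1368·526 + 1630·(-441) = 719568 − 718830 = 738. ✓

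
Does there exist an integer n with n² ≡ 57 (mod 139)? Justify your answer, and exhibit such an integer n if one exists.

n = 14 works: 14² = 196, and 196 − 57 = 139 = 1·139.

n = 14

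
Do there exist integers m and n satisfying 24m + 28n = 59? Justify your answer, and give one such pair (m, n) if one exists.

Any value of 24m + 28n is a multiple of gcd(24, 28) = 4.
But 59 is not a multiple of 4 (it leaves remainder 3).
So the equation is unsolvable over ℤ.

There are no such integers.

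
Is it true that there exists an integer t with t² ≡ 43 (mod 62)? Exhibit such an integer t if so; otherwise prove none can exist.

No such integer exists.

Reduce modulo the prime factor 31 of 62: any solution would satisfy t² ≡ 12 (mod 31).
31 is prime, so by Euler's criterion 12 is a square mod 31 iff 12^((31−1)/2) = 12^15 ≡ 1 (mod 31).
Repeated squaring mod 31: 12^2 = 144 ≡ 20; 12^4 ≡ 20² = 400 ≡ 28; 12^8 ≡ 28² = 784 ≡ 9.
Since 15 = 8 + 4 + 2 + 1, 12^15 ≡ 9 · 28 · 20 · 12; multiplying out mod 31: 9·28 = 252 ≡ 4, then 4·20 = 80 ≡ 18, then 18·12 = 216 ≡ 30. Thus 12^15 ≡ 30 ≡ −1 (mod 31).
By Euler's criterion 12 is a quadratic non-residue mod 31: no t satisfies t² ≡ 12 (mod 31).
So 12 is not a square mod 31, and hence 43 is not a square mod 62.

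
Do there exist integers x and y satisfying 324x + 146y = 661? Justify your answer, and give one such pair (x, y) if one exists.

There are no such integers.

Any value of 324x + 146y is a multiple of gcd(324, 146) = 2.
However 661 leaves remainder 1 on division by 2.
Hence no integers x, y satisfy the equation.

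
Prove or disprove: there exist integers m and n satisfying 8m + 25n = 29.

Since gcd(8, 25) = 1, every integer is an integer combination of 8 and 25.
Euclidean algorithm: 25 = 3·8 + 1, 8 = 8·1 + 0.
Back-substituting, 1 = 25 − 3·8; that is, 8·(-3) + 25·1 = 1.
Times 29: 8·(-87) + 25·29 = 29, so (-87, 29) solves it.
Shifting by a multiple of (25, −8) keeps it a solution: m = -87 + 4·25 = 13, n = 29 − 4·8 = -3.
Indeed 8·13 + 25·(-3) = 104 − 75 = 29.

m = 13, n = -3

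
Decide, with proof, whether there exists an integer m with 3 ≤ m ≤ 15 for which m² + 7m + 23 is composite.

At m = 7: 7² + 7·7 + 23 = 121 = 11·11, which is composite.

m = 7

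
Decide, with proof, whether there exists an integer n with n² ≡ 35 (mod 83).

No such integer exists.

Apply Euler's criterion with the prime 83: 35 is a quadratic residue iff 35^41 ≡ 1 (mod 83), and a non-residue iff it is ≡ −1.
Squaring successively (mod 83): 35^2 = 1225 ≡ 63; 35^4 ≡ 63² = 3969 ≡ 68; 35^8 ≡ 68² = 4624 ≡ 59; 35^16 ≡ 59² = 3481 ≡ 78; 35^32 ≡ 78² = 6084 ≡ 25.
Since 41 = 32 + 8 + 1, 35^41 ≡ 25 · 59 · 35; multiplying out mod 83: 25·59 = 1475 ≡ 64, then 64·35 = 2240 ≡ 82. Thus 35^41 ≡ 82 ≡ −1 (mod 83).
By Euler's criterion 35 is a quadratic non-residue mod 83: no n satisfies n² ≡ 35 (mod 83).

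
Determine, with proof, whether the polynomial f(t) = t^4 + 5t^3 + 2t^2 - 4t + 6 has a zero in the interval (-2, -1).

Yes, f has a root in the interval.

f(-2) = -2 and f(-1) = 8, which have opposite signs.
f is continuous everywhere (it is a polynomial), in particular on [-2, -1].
By the Intermediate Value Theorem, f takes the value 0 somewhere in the open interval.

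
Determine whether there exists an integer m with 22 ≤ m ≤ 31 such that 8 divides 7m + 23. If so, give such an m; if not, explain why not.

At m = 22 the value 177 is not a multiple of 8. Try m = 23: 7·23 + 23 = 184 = 23·8, which is divisible by 8.

m = 23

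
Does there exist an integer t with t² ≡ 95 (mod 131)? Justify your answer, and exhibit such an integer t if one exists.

Apply Euler's criterion with the prime 131: 95 is a quadratic residue iff 95^65 ≡ 1 (mod 131), and a non-residue iff it is ≡ −1.
Squaring successively (mod 131): 95^2 = 9025 ≡ 117; 95^4 ≡ 117² = 13689 ≡ 65; 95^8 ≡ 65² = 4225 ≡ 33; 95^16 ≡ 33² = 1089 ≡ 41; 95^32 ≡ 41² = 1681 ≡ 109; 95^64 ≡ 109² = 11881 ≡ 91.
Since 65 = 64 + 1, 95^65 ≡ 91 · 95; multiplying out mod 131: 91·95 = 8645 ≡ 130. Thus 95^65 ≡ 130 ≡ −1 (mod 131).
By Euler's criterion 95 is a quadratic non-residue mod 131: no t satisfies t² ≡ 95 (mod 131).

No such integer exists.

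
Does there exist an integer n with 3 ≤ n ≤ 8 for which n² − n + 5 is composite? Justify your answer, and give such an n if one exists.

At n = 6: 6² − 6 + 5 = 35 = 5·7, which is composite.

n = 6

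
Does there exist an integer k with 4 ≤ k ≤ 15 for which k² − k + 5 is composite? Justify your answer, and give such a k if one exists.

k = 9

At k = 9: 9² − 9 + 5 = 77 = 7·11, which is composite.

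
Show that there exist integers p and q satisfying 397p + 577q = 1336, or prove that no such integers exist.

Since gcd(397, 577) = 1, every integer is an integer combination of 397 and 577.
Euclidean algorithm: 577 = 1·397 + 180, 397 = 2·180 + 37, 180 = 4·37 + 32, 37 = 1·32 + 5, 32 = 6·5 + 2, 5 = 2·2 + 1, 2 = 2·1 + 0.
Working back up the chain: 1 = 5 − 2·2 = 5 − 2·(32 − 6·5) = −2·32 + 13·5 = −2·32 + 13·(37 − 1·32) = 13·37 − 15·32 = 13·37 − 15·(180 − 4·37) = −15·180 + 73·37 = −15·180 + 73·(397 − 2·180) = 73·397 − 161·180 = 73·397 − 161·(577 − 1·397) = −161·577 + 234·397. So 397·234 + 577·(-161) = 1.
Times 1336: 397·312624 + 577·(-215096) = 1336, so (312624, -215096) solves it.
The general solution is p = 312624 + 577k, q = -215096 − 397k; taking k = -541 gives the smaller pair p = 467, q = -319.
Indeed 397·467 + 577·(-319) = 185399 − 184063 = 1336.

p = 467, q = -319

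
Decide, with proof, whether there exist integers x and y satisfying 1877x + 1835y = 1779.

x = 1222, y = -1249

Since gcd(1877, 1835) = 1, every integer is an integer combination of 1877 and 1835.
Dividing repeatedly: 1877 = 1·1835 + 42, 1835 = 43·42 + 29, 42 = 1·29 + 13, 29 = 2·13 + 3, 13 = 4·3 + 1, 3 = 3·1 + 0.
Unwinding: 1 = 13 − 4·3 = 13 − 4·(29 − 2·13) = −4·29 + 9·13 = −4·29 + 9·(42 − 1·29) = 9·42 − 13·29 = 9·42 − 13·(1835 − 43·42) = −13·1835 + 568·42 = −13·1835 + 568·(1877 − 1·1835) = 568·1877 − 581·1835, i.e. 1877·568 + 1835·(-581) = 1.
Scaling by 1779 gives the particular solution (x, y) = (1010472, -1033599).
Shifting by a multiple of (1835, −1877) keeps it a solution: x = 1010472 − 550·1835 = 1222, y = -1033599 + 550·1877 = -1249.
Indeed 1877·1222 + 1835·(-1249) = 2293694 − 2291915 = 1779.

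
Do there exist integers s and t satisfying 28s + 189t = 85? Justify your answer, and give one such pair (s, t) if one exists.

gcd(28, 189) = 7, so every integer of the form 28s + 189t is a multiple of 7.
However 85 leaves remainder 1 on division by 7.
Hence no integers s, t satisfy the equation.

There are no such integers.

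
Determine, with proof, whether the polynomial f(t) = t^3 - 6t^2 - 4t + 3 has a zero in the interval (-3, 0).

Such a root exists.

f(-3) = -66 and f(0) = 3, which have opposite signs.
f is continuous everywhere (it is a polynomial), in particular on [-3, 0].
By the Intermediate Value Theorem, f takes the value 0 somewhere in the open interval.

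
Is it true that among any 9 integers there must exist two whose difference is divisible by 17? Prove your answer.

No; for instance {6, 7, 8, 9, 10, 11, 12, 13, 14} is a counterexample.

Consider the 9 integers 6, 7, …, 14. They lie in distinct residue classes modulo 17, since 9 ≤ 17.
Any two of them differ by at most 8 < 17 and by at least 1, so no difference is a multiple of 17.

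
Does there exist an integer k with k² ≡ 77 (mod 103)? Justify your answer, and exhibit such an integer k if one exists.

There is no such integer.

Apply Euler's criterion with the prime 103: 77 is a quadratic residue iff 77^51 ≡ 1 (mod 103), and a non-residue iff it is ≡ −1.
Repeated squaring mod 103: 77^2 = 5929 ≡ 58; 77^4 ≡ 58² = 3364 ≡ 68; 77^8 ≡ 68² = 4624 ≡ 92; 77^16 ≡ 92² = 8464 ≡ 18; 77^32 ≡ 18² = 324 ≡ 15.
Since 51 = 32 + 16 + 2 + 1, 77^51 ≡ 15 · 18 · 58 · 77; multiplying out mod 103: 15·18 = 270 ≡ 64, then 64·58 = 3712 ≡ 4, then 4·77 = 308 ≡ 102. Thus 77^51 ≡ 102 ≡ −1 (mod 103).
By Euler's criterion 77 is a quadratic non-residue mod 103: no k satisfies k² ≡ 77 (mod 103).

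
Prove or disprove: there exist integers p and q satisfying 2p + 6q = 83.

No such integers exist.

Both 2 and 6 are divisible by gcd(2, 6) = 2, hence so is any combination 2p + 6q.
But 83 = 2·41 + 1, so 2 ∤ 83.
Therefore 2p + 6q = 83 has no solution in integers.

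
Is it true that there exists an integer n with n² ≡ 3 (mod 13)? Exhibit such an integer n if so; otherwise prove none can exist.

n = 9

n = 9 works: 9² = 81, and 81 − 3 = 78 = 6·13.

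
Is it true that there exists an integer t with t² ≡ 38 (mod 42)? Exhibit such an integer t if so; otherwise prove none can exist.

Work modulo the divisor 3 of 42. If t² ≡ 38 (mod 42) then t² ≡ 2 (mod 3).
Since (3 − t)² ≡ t² (mod 3), it suffices to square t = 0, 1, …, 1: the residues are 0, 1.
The set of squares mod 3 is therefore {0, 1}, which does not contain 2.
Therefore t² ≡ 38 (mod 42) has no solution.

No such integer exists.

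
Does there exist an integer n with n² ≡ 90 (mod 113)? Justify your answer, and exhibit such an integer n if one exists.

Apply Euler's criterion with the prime 113: 90 is a quadratic residue iff 90^56 ≡ 1 (mod 113), and a non-residue iff it is ≡ −1.
Squaring successively (mod 113): 90^2 = 8100 ≡ 77; 90^4 ≡ 77² = 5929 ≡ 53; 90^8 ≡ 53² = 2809 ≡ 97; 90^16 ≡ 97² = 9409 ≡ 30; 90^32 ≡ 30² = 900 ≡ 109.
Since 56 = 32 + 16 + 8, 90^56 ≡ 109 · 30 · 97; multiplying out mod 113: 109·30 = 3270 ≡ 106, then 106·97 = 10282 ≡ 112. Thus 90^56 ≡ 112 ≡ −1 (mod 113).
By Euler's criterion 90 is a quadratic non-residue mod 113: no n satisfies n² ≡ 90 (mod 113).

No, no such integer exists.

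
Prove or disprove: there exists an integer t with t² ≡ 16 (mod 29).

Take t = 4. Then 4² = 16, and since 0 ≤ 16 < 29 this is already reduced: 4² ≡ 16 (mod 29).

t = 4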